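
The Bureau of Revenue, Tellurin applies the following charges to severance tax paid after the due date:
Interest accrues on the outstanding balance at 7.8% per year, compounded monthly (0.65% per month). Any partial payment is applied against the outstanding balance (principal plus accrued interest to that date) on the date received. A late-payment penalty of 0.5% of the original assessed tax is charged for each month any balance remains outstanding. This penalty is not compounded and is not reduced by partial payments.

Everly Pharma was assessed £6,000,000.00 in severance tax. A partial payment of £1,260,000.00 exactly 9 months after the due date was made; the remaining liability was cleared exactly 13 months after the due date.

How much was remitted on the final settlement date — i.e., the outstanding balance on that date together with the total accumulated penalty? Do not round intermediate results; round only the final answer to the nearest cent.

£5,624,171.21

Balance at month 9: £6,000,000.0000 × (1 + 0.0065)^9 = £6,360,265.7693…
After £1,260,000.00 payment: £6,360,265.7693… − £1,260,000.00 = £5,100,265.7693…
Balance at month 13: £5,100,265.7693… × (1 + 0.0065)^4 = £5,234,171.2084…
Penalty: 13 × 0.5% × £6,000,000.00 = £390,000.00
Final settlement = outstanding balance + penalty = £5,234,171.2084… + £390,000.00 = £5,624,171.21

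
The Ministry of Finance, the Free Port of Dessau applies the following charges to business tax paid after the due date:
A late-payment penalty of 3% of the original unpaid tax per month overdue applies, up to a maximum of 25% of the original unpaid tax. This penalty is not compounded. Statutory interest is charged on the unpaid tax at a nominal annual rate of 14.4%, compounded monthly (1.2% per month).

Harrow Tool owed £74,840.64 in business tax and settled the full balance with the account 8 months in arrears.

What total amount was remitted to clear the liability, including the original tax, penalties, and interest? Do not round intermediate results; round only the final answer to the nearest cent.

Penalty: 8 × 3% × £74,840.64 = £17,961.75… (below the 25% cap of £18,710.16)
Interest: £74,840.64 × ((1 + 0.012)^8 − 1) = £74,840.64 × 0.1001302… = £7,493.8108…
Total = £74,840.64 + £17,961.7536 + £7,493.8108… = £100,296.20

£100,296.20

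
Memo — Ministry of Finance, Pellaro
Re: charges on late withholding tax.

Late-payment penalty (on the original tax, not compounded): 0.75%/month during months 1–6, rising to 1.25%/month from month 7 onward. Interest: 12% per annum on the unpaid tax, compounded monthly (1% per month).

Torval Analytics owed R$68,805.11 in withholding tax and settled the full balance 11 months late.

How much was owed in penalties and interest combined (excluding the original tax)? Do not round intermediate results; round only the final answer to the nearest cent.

R$15,355.12

Penalty, months 1–6: 6 × 0.75% × R$68,805.11 = R$3,096.23…
Penalty, months 7–11: 5 × 1.25% × R$68,805.11 = R$4,300.32…
Interest: R$68,805.11 × ((1 + 0.01)^11 − 1) = R$68,805.11 × 0.1156683… = R$7,958.5733…
Penalties + interest = R$7,396.5493… + R$7,958.5733… = R$15,355.12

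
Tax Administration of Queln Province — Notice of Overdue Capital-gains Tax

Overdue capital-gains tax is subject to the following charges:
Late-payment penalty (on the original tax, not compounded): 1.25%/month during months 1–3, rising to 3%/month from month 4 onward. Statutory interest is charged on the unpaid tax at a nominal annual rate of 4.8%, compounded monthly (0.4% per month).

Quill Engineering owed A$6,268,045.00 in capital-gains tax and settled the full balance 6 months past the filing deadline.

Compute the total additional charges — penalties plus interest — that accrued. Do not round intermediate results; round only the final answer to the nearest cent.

A$951,121.20

Penalty, months 1–3: 3 × 1.25% × A$6,268,045.00 = A$235,051.69…
Penalty, months 4–6: 3 × 3% × A$6,268,045.00 = A$564,124.05
Interest: A$6,268,045.00 × ((1 + 0.004)^6 − 1) = A$6,268,045.00 × 0.0242413… = A$151,945.4580…
Penalties + interest = A$799,175.7375 + A$151,945.4580… = A$951,121.20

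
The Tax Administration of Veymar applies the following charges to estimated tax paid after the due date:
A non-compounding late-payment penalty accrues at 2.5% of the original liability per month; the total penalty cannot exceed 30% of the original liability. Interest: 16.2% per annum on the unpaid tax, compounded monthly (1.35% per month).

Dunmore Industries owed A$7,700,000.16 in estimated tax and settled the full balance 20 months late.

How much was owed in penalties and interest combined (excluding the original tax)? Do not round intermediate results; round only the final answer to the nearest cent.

A$4,678,523.54

Penalty (uncapped): 20 × 2.5% × A$7,700,000.16 = A$3,850,000.08; cap = 30% × A$7,700,000.16 = A$2,310,000.05… → penalty = A$2,310,000.05…
Interest: A$7,700,000.16 × ((1 + 0.0135)^20 − 1) = A$7,700,000.16 × 0.3076004… = A$2,368,523.4960…
Penalties + interest = A$2,310,000.0480 + A$2,368,523.4960… = A$4,678,523.54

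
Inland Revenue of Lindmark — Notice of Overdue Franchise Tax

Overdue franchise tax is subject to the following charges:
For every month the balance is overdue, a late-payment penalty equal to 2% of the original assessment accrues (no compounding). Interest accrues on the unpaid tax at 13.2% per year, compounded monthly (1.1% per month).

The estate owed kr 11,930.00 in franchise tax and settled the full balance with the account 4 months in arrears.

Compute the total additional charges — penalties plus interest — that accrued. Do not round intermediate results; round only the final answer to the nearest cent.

kr 1,488.04

Late-payment penalty = 2% × kr 11,930.00 × 4 mo = kr 954.40
Interest: kr 11,930.00 × ((1 + 0.011)^4 − 1) = kr 11,930.00 × 0.0447313… = kr 533.6449…
Penalties + interest = kr 954.4000 + kr 533.6449… = kr 1,488.04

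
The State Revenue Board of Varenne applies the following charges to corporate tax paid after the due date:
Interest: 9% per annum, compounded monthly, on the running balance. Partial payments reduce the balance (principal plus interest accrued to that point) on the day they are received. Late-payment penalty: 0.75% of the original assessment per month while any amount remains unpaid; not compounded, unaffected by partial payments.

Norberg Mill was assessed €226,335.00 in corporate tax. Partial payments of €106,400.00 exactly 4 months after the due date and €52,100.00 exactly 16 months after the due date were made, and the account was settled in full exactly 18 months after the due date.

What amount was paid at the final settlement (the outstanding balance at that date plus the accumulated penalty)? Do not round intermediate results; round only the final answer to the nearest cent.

Monthly rate = 9% ÷ 12 = 0.75%
Balance at month 4: €226,335.0000 × (1 + 0.0075)^4 = €233,201.8207…
After €106,400.00 payment: €233,201.8207… − €106,400.00 = €126,801.8207…
Balance at month 16: €126,801.8207… × (1 + 0.0075)^12 = €138,696.7061…
After €52,100.00 payment: €138,696.7061… − €52,100.00 = €86,596.7061…
Balance at month 18: €86,596.7061… × (1 + 0.0075)^2 = €87,900.5278…
Penalty: 18 × 0.75% × €226,335.00 = €30,555.23…
Final settlement = outstanding balance + penalty = €87,900.5278… + €30,555.23… = €118,455.75

€118,455.75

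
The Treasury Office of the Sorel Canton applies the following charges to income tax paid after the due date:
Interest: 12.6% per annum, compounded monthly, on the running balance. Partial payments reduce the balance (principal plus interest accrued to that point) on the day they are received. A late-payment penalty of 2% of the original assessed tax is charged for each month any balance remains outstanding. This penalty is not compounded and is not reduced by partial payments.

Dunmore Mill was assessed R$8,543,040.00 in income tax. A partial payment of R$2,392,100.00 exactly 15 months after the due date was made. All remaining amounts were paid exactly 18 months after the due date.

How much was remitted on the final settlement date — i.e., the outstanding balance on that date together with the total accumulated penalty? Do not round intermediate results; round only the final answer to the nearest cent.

R$10,917,427.24

Monthly rate = 12.6% ÷ 12 = 1.05%
Balance at month 15: R$8,543,040.0000 × (1 + 0.0105)^15 = R$9,992,110.0271…
After R$2,392,100.00 payment: R$9,992,110.0271… − R$2,392,100.00 = R$7,600,010.0271…
Balance at month 18: R$7,600,010.0271… × (1 + 0.0105)^3 = R$7,841,932.8442…
Penalty: 18 × 2% × R$8,543,040.00 = R$3,075,494.40
Final settlement = outstanding balance + penalty = R$7,841,932.8442… + R$3,075,494.40 = R$10,917,427.24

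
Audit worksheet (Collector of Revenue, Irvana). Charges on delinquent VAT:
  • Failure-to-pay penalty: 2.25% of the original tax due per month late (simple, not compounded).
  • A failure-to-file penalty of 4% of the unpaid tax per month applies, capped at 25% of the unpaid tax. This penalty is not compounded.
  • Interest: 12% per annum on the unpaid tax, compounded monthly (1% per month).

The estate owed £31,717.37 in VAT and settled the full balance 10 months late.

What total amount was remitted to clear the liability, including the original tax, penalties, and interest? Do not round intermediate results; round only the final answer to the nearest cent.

£50,101.46

Failure-to-file: 10 × 4% × £31,717.37 = £12,686.95…, capped at 25% × £31,717.37 = £7,929.34…
Failure-to-pay penalty: 10 × 2.25% × £31,717.37 = £7,136.41…
Interest: £31,717.37 × ((1 + 0.01)^10 − 1) = £31,717.37 × 0.1046221… = £3,318.3387…
Total = £31,717.37 + £15,065.7508… + £3,318.3387… = £50,101.46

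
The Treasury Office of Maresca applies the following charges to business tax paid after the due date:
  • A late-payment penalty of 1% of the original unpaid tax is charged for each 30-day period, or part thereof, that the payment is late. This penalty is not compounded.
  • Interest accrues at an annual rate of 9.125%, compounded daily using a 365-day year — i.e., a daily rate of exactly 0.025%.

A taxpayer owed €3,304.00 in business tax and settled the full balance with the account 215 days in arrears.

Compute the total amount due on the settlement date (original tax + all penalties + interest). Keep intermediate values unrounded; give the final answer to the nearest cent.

Penalty periods: ⌈215/30⌉ = 8; penalty = 8 × 1% × €3,304.00 = €264.32
Interest: €3,304.00 × ((1 + 0.00025)^215 − 1) = €3,304.00 × 0.05521368… = €182.4260…
Total = €3,304.00 + €264.3200 + €182.4260… = €3,750.75

€3,750.75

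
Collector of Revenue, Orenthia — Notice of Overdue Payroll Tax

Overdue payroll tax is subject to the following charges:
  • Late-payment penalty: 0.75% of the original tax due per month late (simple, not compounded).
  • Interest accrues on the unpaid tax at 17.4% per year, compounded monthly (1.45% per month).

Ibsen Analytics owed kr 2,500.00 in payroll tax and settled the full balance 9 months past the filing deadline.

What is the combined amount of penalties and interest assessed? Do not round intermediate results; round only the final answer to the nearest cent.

Late-payment penalty: 9 × 0.75% × kr 2,500.00 = kr 168.75
Interest: kr 2,500.00 × ((1 + 0.0145)^9 − 1) = kr 2,500.00 × 0.1383307… = kr 345.8268…
Penalties + interest = kr 168.7500 + kr 345.8268… = kr 514.58

kr 514.58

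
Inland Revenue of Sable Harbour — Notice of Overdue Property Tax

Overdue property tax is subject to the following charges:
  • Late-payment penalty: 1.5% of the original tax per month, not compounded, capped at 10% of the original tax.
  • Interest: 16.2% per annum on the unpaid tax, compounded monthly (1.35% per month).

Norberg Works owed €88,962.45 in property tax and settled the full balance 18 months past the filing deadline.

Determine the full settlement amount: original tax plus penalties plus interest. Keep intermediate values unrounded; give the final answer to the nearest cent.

€122,145.22

Penalty (uncapped): 18 × 1.5% × €88,962.45 = €24,019.86…; cap = 10% × €88,962.45 = €8,896.25… → penalty = €8,896.25…
Interest: €88,962.45 × ((1 + 0.0135)^18 − 1) = €88,962.45 × 0.2729975… = €24,286.5274…
Total = €88,962.45 + €8,896.2450 + €24,286.5274… = €122,145.22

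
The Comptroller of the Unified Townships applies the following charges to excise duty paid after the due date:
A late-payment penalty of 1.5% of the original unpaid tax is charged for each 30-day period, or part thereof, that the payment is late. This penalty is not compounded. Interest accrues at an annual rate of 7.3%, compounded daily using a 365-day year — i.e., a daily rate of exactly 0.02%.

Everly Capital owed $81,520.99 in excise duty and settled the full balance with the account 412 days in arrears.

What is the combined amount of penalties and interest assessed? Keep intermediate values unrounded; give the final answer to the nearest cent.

Penalty periods: ⌈412/30⌉ = 14; penalty = 14 × 1.5% × $81,520.99 = $17,119.41…
Interest: $81,520.99 × ((1 + 0.0002)^412 − 1) = $81,520.99 × 0.08588113… = $7,001.1149…
Penalties + interest = $17,119.4079 + $7,001.1149… = $24,120.52

$24,120.52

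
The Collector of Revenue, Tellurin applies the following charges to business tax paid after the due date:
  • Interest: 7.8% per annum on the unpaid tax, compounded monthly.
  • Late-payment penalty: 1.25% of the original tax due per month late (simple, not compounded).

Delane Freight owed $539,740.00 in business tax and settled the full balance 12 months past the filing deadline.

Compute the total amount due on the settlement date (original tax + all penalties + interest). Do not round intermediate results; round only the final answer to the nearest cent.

$664,338.88

Late-payment penalty: 12 × 1.25% × $539,740.00 = $80,961.00
Interest (7.8%/yr ÷ 12 = 0.65%/month): $539,740.00 × ((1 + 0.0065)^12 − 1) = $43,637.8766…
Total = $539,740.00 + $80,961.0000 + $43,637.8766… = $664,338.88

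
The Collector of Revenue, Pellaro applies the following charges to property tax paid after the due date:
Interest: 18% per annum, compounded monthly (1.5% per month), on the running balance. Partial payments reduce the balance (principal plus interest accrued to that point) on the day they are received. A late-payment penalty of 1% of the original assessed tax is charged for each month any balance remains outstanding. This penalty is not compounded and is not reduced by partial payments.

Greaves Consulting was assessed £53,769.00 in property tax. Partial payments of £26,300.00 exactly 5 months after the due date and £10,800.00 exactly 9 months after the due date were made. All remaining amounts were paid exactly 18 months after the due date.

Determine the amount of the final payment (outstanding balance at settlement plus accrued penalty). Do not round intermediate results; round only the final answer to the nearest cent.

Balance at month 5: £53,769.0000 × (1 + 0.015)^5 = £57,924.4836…
After £26,300.00 payment: £57,924.4836… − £26,300.00 = £31,624.4836…
Balance at month 9: £31,624.4836… × (1 + 0.015)^4 = £33,565.0742…
After £10,800.00 payment: £33,565.0742… − £10,800.00 = £22,765.0742…
Balance at month 18: £22,765.0742… × (1 + 0.015)^9 = £26,029.3576…
Penalty: 18 × 1% × £53,769.00 = £9,678.42
Final settlement = outstanding balance + penalty = £26,029.3576… + £9,678.42 = £35,707.78

£35,707.78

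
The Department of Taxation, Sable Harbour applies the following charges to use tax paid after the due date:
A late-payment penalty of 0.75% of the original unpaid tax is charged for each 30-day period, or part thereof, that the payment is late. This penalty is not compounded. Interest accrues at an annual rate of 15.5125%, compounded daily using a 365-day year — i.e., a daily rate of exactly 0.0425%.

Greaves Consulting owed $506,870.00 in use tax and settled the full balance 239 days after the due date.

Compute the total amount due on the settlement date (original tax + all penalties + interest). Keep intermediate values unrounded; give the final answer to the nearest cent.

Penalty periods: ⌈239/30⌉ = 8; penalty = 8 × 0.75% × $506,870.00 = $30,412.20
Interest: $506,870.00 × ((1 + 0.000425)^239 − 1) = $506,870.00 × 0.10688905… = $54,178.8520…
Total = $506,870.00 + $30,412.2000 + $54,178.8520… = $591,461.05

$591,461.05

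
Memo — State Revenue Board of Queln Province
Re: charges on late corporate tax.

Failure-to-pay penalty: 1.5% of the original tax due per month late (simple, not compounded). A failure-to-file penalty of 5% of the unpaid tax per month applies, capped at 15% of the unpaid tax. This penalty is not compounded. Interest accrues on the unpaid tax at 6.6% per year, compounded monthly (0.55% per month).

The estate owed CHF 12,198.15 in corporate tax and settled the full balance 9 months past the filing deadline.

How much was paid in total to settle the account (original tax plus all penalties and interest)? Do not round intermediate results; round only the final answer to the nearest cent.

CHF 16,291.89

Failure-to-file: 9 × 5% × CHF 12,198.15 = CHF 5,489.17…, capped at 15% × CHF 12,198.15 = CHF 1,829.72…
Failure-to-pay penalty: 9 × 1.5% × CHF 12,198.15 = CHF 1,646.75…
Interest: CHF 12,198.15 × ((1 + 0.0055)^9 − 1) = CHF 12,198.15 × 0.0506031… = CHF 617.2641…
Total = CHF 12,198.15 + CHF 3,476.4728… + CHF 617.2641… = CHF 16,291.89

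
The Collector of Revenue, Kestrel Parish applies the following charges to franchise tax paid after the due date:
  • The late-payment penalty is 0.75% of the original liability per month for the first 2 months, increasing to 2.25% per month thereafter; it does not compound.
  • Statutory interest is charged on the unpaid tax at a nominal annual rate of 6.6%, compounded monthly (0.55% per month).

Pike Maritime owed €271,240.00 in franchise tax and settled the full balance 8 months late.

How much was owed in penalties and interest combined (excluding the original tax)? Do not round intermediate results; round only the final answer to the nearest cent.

Penalty, months 1–2: 2 × 0.75% × €271,240.00 = €4,068.60
Penalty, months 3–8: 6 × 2.25% × €271,240.00 = €36,617.40
Interest: €271,240.00 × ((1 + 0.0055)^8 − 1) = €271,240.00 × 0.0448564… = €12,166.8449…
Penalties + interest = €40,686.0000 + €12,166.8449… = €52,852.84

€52,852.84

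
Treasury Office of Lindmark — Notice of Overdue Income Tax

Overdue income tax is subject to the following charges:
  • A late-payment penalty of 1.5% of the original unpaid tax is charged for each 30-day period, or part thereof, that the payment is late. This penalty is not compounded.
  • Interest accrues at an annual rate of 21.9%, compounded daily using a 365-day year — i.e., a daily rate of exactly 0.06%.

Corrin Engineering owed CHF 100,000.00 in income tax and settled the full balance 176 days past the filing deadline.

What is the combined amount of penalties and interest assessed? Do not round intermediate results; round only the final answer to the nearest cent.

Penalty periods: ⌈176/30⌉ = 6; penalty = 6 × 1.5% × CHF 100,000.00 = CHF 9,000.00
Interest: CHF 100,000.00 × ((1 + 0.0006)^176 − 1) = CHF 100,000.00 × 0.11134204… = CHF 11,134.2043…
Penalties + interest = CHF 9,000.0000 + CHF 11,134.2043… = CHF 20,134.20

CHF 20,134.20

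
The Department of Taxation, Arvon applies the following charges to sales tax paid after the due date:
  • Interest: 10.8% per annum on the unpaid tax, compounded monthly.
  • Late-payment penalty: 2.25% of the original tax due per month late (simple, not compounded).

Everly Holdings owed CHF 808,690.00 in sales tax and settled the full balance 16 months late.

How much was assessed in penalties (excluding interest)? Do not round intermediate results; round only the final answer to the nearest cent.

CHF 291,128.40

Late-payment penalty: 16 × 2.25% × CHF 808,690.00 = CHF 291,128.40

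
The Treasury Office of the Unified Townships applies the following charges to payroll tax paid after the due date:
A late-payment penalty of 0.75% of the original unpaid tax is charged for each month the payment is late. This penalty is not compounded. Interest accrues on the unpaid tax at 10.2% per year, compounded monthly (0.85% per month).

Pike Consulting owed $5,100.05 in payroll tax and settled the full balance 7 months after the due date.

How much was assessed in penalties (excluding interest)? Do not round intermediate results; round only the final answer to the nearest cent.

Late-payment penalty: 7 × 0.75% × $5,100.05 = $267.75…

$267.75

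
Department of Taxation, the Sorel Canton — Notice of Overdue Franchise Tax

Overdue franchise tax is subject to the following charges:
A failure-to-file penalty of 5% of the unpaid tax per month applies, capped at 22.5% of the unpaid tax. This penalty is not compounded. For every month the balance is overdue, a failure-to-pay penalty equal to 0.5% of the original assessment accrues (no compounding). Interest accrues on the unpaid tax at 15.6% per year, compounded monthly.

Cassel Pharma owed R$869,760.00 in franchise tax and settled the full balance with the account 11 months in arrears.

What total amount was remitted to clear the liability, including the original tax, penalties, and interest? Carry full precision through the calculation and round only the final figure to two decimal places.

Failure-to-file: 11 × 5% × R$869,760.00 = R$478,368.00, capped at 22.5% × R$869,760.00 = R$195,696.00
Failure-to-pay penalty: 11 × 0.5% × R$869,760.00 = R$47,836.80
Interest (15.6%/yr ÷ 12 = 1.3%/month): R$869,760.00 × ((1 + 0.013)^11 − 1) = R$132,783.7403…
Total = R$869,760.00 + R$243,532.8000 + R$132,783.7403… = R$1,246,076.54

R$1,246,076.54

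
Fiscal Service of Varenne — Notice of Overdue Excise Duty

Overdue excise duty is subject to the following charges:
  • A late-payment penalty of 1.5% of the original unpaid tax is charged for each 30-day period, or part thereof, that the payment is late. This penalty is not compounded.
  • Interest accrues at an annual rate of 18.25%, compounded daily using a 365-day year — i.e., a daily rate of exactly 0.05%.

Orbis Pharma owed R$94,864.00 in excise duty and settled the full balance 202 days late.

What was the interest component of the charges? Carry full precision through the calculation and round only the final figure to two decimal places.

R$10,079.18

Interest: R$94,864.00 × ((1 + 0.0005)^202 − 1) = R$94,864.00 × 0.10624872… = R$10,079.1784…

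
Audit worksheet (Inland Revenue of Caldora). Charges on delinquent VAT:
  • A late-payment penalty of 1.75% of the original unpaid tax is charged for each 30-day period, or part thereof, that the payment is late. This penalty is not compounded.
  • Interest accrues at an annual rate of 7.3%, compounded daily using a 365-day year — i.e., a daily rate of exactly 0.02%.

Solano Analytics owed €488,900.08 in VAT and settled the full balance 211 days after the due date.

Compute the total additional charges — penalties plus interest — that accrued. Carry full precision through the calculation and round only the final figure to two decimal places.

€89,516.96

Penalty periods: ⌈211/30⌉ = 8; penalty = 8 × 1.75% × €488,900.08 = €68,446.01…
Interest: €488,900.08 × ((1 + 0.0002)^211 − 1) = €488,900.08 × 0.04309868… = €21,070.9467…
Penalties + interest = €68,446.0112 + €21,070.9467… = €89,516.96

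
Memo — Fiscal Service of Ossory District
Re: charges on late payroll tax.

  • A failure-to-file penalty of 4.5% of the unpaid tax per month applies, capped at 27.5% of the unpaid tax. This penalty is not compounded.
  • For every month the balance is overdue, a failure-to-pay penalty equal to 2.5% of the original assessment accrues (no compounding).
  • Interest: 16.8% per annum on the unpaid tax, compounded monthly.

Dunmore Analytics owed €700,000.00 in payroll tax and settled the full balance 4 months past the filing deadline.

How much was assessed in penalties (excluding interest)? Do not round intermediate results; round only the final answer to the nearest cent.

€196,000.00

Failure-to-file: 4 × 4.5% × €700,000.00 = €126,000.00 (under the 27.5% cap)
Failure-to-pay penalty = 2.5% × €700,000.00 × 4 mo = €70,000.00
Total penalty = €126,000.00 + €70,000.00 = €196,000.00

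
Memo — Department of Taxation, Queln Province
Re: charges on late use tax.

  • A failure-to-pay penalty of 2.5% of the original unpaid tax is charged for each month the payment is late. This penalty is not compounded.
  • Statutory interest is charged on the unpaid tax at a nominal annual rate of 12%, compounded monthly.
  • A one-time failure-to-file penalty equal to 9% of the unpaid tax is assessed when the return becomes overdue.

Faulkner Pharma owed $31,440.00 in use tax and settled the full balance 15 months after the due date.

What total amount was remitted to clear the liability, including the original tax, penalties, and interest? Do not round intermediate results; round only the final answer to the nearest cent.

Failure-to-file penalty: 9% × $31,440.00 = $2,829.60
Failure-to-pay penalty: 15 × 2.5% × $31,440.00 = $11,790.00
Interest (12%/yr ÷ 12 = 1%/month): $31,440.00 × ((1 + 0.01)^15 − 1) = $5,060.8640…
Total = $31,440.00 + $14,619.6000 + $5,060.8640… = $51,120.46

$51,120.46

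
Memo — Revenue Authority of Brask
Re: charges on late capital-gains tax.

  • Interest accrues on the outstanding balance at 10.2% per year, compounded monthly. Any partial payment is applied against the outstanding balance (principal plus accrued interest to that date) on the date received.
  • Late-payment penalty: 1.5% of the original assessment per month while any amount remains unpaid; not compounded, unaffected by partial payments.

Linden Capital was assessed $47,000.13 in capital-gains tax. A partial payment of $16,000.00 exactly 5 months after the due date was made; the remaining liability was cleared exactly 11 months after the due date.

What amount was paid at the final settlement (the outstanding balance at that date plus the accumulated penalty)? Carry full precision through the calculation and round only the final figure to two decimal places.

$42,507.74

Monthly rate = 10.2% ÷ 12 = 0.85%
Balance at month 5: $47,000.1300 × (1 + 0.0085)^5 = $49,031.8830…
After $16,000.00 payment: $49,031.8830… − $16,000.00 = $33,031.8830…
Balance at month 11: $33,031.8830… × (1 + 0.0085)^6 = $34,752.7156…
Penalty: 11 × 1.5% × $47,000.13 = $7,755.02…
Final settlement = outstanding balance + penalty = $34,752.7156… + $7,755.02… = $42,507.74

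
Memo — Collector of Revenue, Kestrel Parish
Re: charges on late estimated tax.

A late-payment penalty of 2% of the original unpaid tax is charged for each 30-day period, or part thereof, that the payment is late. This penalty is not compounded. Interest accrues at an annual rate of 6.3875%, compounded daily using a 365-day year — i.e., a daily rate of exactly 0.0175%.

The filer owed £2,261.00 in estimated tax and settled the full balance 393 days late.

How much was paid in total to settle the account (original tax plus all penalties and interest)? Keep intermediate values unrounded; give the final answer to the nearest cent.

Penalty periods: ⌈393/30⌉ = 14; penalty = 14 × 2% × £2,261.00 = £633.08
Interest: £2,261.00 × ((1 + 0.000175)^393 − 1) = £2,261.00 × 0.07118872… = £160.9577…
Total = £2,261.00 + £633.0800 + £160.9577… = £3,055.04

£3,055.04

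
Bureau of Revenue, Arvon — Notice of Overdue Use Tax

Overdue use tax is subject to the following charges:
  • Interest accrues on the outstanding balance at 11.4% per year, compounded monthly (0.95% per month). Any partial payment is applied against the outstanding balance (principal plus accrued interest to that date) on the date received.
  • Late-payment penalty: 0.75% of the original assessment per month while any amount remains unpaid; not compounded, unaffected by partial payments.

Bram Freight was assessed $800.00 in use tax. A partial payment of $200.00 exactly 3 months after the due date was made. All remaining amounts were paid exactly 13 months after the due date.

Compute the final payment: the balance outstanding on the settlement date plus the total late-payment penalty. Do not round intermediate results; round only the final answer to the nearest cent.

$762.80

Balance at month 3: $800.0000 × (1 + 0.0095)^3 = $823.0173…
After $200.00 payment: $823.0173… − $200.00 = $623.0173…
Balance at month 13: $623.0173… × (1 + 0.0095)^10 = $684.7993…
Penalty: 13 × 0.75% × $800.00 = $78.00
Final settlement = outstanding balance + penalty = $684.7993… + $78.00 = $762.80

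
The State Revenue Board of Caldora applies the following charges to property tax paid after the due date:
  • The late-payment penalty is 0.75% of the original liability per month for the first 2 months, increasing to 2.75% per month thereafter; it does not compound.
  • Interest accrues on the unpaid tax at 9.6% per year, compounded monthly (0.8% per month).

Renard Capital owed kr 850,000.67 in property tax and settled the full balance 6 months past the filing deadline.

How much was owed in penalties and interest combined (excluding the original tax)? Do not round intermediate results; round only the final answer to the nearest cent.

kr 147,874.87

Penalty, months 1–2: 2 × 0.75% × kr 850,000.67 = kr 12,750.01…
Penalty, months 3–6: 4 × 2.75% × kr 850,000.67 = kr 93,500.07…
Interest: kr 850,000.67 × ((1 + 0.008)^6 − 1) = kr 850,000.67 × 0.0489703… = kr 41,624.7892…
Penalties + interest = kr 106,250.0838… + kr 41,624.7892… = kr 147,874.87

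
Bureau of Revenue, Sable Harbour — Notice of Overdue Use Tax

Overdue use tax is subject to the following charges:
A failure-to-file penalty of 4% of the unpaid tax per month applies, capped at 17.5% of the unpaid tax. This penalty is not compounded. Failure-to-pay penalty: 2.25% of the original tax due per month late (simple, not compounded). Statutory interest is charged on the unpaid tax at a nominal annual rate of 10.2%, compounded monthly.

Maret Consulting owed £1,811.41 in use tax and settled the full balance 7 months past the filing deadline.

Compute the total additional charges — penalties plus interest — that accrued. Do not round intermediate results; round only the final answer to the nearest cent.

£712.86

Failure-to-file: 7 × 4% × £1,811.41 = £507.19…, capped at 17.5% × £1,811.41 = £317.00…
Failure-to-pay penalty: 7 × 2.25% × £1,811.41 = £285.30…
Interest (10.2%/yr ÷ 12 = 0.85%/month): £1,811.41 × ((1 + 0.0085)^7 − 1) = £110.5665…
Penalties + interest = £602.2938… + £110.5665… = £712.86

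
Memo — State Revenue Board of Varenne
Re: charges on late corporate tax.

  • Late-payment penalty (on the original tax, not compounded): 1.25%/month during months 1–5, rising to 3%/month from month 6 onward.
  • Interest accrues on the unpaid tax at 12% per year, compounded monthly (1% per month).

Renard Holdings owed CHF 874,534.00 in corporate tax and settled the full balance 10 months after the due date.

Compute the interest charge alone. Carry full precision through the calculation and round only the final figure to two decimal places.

Interest: CHF 874,534.00 × ((1 + 0.01)^10 − 1) = CHF 874,534.00 × 0.1046221… = CHF 91,495.6058…

CHF 91,495.61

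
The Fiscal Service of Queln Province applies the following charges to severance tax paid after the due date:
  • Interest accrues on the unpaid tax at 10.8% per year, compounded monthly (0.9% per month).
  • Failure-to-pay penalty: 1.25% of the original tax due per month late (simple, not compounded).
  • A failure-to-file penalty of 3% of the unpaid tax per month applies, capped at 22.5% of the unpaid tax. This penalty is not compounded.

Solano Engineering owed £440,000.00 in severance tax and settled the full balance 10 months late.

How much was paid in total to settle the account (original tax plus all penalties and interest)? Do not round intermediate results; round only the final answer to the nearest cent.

Failure-to-file: 10 × 3% × £440,000.00 = £132,000.00, capped at 22.5% × £440,000.00 = £99,000.00
Failure-to-pay penalty: 10 × 1.25% × £440,000.00 = £55,000.00
Interest: £440,000.00 × ((1 + 0.009)^10 − 1) = £440,000.00 × 0.0937339… = £41,242.9040…
Total = £440,000.00 + £154,000.0000 + £41,242.9040… = £635,242.90

£635,242.90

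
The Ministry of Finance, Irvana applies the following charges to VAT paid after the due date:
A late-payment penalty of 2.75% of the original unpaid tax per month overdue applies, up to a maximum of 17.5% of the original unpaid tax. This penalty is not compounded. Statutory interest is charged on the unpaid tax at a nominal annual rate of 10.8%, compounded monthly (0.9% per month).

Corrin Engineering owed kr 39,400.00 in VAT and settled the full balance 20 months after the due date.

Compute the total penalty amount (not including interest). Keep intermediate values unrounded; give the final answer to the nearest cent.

kr 6,895.00

Penalty (uncapped): 20 × 2.75% × kr 39,400.00 = kr 21,670.00; cap = 17.5% × kr 39,400.00 = kr 6,895.00 → penalty = kr 6,895.00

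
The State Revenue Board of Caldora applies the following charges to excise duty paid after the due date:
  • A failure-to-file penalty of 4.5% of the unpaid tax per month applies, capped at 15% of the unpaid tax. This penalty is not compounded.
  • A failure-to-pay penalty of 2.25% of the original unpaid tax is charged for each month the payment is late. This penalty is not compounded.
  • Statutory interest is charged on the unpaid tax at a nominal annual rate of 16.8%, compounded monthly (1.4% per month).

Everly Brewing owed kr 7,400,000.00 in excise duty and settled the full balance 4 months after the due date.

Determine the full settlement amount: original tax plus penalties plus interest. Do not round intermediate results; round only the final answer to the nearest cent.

Failure-to-file: 4 × 4.5% × kr 7,400,000.00 = kr 1,332,000.00, capped at 15% × kr 7,400,000.00 = kr 1,110,000.00
Failure-to-pay penalty: 4 × 2.25% × kr 7,400,000.00 = kr 666,000.00
Interest: kr 7,400,000.00 × ((1 + 0.014)^4 − 1) = kr 7,400,000.00 × 0.0571870… = kr 423,183.9067…
Total = kr 7,400,000.00 + kr 1,776,000.0000 + kr 423,183.9067… = kr 9,599,183.91

kr 9,599,183.91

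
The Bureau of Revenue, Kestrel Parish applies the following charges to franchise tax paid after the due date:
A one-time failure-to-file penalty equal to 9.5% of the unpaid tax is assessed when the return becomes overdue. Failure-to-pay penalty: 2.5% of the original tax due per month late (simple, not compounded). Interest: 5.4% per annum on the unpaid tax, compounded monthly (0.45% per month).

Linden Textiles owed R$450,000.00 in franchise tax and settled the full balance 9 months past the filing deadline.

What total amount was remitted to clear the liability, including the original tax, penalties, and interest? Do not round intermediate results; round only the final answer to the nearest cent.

Failure-to-file penalty: 9.5% × R$450,000.00 = R$42,750.00
Failure-to-pay penalty = 2.5% × R$450,000.00 × 9 mo = R$101,250.00
Interest: R$450,000.00 × ((1 + 0.0045)^9 − 1) = R$450,000.00 × 0.0412367… = R$18,556.5179…
Total = R$450,000.00 + R$144,000.0000 + R$18,556.5179… = R$612,556.52

R$612,556.52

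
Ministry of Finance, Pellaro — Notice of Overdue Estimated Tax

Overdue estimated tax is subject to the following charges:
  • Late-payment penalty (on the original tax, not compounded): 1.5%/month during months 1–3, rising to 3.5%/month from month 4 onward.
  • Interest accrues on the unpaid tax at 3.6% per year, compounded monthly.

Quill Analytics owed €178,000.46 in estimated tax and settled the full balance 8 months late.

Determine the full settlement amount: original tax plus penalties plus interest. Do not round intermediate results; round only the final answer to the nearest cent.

Penalty, months 1–3: 3 × 1.5% × €178,000.46 = €8,010.02…
Penalty, months 4–8: 5 × 3.5% × €178,000.46 = €31,150.08…
Interest (3.6%/yr ÷ 12 = 0.3%/month): €178,000.46 × ((1 + 0.003)^8 − 1) = €4,317.1373…
Total = €178,000.46 + €39,160.1012 + €4,317.1373… = €221,477.70

€221,477.70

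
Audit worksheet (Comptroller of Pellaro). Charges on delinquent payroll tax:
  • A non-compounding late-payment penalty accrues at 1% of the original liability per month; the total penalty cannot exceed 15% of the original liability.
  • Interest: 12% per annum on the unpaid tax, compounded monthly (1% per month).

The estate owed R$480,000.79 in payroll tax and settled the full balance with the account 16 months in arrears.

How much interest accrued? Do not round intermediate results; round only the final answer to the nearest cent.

R$82,837.89

Interest: R$480,000.79 × ((1 + 0.01)^16 − 1) = R$480,000.79 × 0.1725786… = R$82,837.8859…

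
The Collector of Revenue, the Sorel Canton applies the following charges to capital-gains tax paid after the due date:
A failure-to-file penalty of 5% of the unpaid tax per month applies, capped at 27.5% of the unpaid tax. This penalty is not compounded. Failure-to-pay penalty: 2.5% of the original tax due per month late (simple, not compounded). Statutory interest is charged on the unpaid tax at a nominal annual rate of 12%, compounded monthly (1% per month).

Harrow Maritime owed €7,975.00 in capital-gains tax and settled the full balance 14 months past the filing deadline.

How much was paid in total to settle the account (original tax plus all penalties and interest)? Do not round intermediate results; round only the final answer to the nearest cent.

Failure-to-file: 14 × 5% × €7,975.00 = €5,582.50, capped at 27.5% × €7,975.00 = €2,193.13…
Failure-to-pay penalty = 2.5% × €7,975.00 × 14 mo = €2,791.25
Interest: €7,975.00 × ((1 + 0.01)^14 − 1) = €7,975.00 × 0.1494742… = €1,192.0569…
Total = €7,975.00 + €4,984.3750 + €1,192.0569… = €14,151.43

€14,151.43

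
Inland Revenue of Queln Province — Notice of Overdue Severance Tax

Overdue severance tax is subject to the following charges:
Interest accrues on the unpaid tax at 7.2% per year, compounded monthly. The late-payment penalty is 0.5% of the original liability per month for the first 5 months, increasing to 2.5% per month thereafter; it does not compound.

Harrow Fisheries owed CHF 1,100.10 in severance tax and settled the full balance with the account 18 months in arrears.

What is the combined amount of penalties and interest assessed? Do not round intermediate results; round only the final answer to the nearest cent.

Penalty, months 1–5: 5 × 0.5% × CHF 1,100.10 = CHF 27.50…
Penalty, months 6–18: 13 × 2.5% × CHF 1,100.10 = CHF 357.53…
Interest (7.2%/yr ÷ 12 = 0.6%/month): CHF 1,100.10 × ((1 + 0.006)^18 − 1) = CHF 125.0685…
Penalties + interest = CHF 385.0350 + CHF 125.0685… = CHF 510.10

CHF 510.10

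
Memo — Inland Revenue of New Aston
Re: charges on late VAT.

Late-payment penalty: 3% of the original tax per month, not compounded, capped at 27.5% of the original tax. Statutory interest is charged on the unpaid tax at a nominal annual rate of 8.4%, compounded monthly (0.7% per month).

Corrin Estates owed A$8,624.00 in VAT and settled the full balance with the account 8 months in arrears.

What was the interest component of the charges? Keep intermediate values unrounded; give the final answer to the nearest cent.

Interest: A$8,624.00 × ((1 + 0.007)^8 − 1) = A$8,624.00 × 0.0573914… = A$494.9432…

A$494.94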